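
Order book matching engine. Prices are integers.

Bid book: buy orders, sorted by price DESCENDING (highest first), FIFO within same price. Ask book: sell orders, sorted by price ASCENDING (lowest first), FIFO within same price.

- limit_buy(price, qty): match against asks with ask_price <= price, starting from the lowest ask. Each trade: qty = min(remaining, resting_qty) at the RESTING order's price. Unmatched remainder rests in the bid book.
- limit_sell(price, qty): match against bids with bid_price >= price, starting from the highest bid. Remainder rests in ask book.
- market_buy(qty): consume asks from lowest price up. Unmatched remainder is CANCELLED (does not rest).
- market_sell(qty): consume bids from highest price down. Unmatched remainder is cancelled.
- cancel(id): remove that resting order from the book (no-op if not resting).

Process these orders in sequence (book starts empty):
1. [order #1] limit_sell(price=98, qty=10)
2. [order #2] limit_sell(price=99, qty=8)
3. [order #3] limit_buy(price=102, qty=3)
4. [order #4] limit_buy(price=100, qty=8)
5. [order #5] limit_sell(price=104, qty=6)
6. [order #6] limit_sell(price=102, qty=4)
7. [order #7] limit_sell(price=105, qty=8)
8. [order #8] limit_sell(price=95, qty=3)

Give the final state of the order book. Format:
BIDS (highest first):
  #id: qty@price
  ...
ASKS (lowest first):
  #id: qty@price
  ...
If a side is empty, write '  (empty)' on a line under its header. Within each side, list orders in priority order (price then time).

After op 1 [order #1] limit_sell(price=98, qty=10): fills=none; bids=[-] asks=[#1:10@98]
After op 2 [order #2] limit_sell(price=99, qty=8): fills=none; bids=[-] asks=[#1:10@98 #2:8@99]
After op 3 [order #3] limit_buy(price=102, qty=3): fills=#3x#1:3@98; bids=[-] asks=[#1:7@98 #2:8@99]
After op 4 [order #4] limit_buy(price=100, qty=8): fills=#4x#1:7@98 #4x#2:1@99; bids=[-] asks=[#2:7@99]
After op 5 [order #5] limit_sell(price=104, qty=6): fills=none; bids=[-] asks=[#2:7@99 #5:6@104]
After op 6 [order #6] limit_sell(price=102, qty=4): fills=none; bids=[-] asks=[#2:7@99 #6:4@102 #5:6@104]
After op 7 [order #7] limit_sell(price=105, qty=8): fills=none; bids=[-] asks=[#2:7@99 #6:4@102 #5:6@104 #7:8@105]
After op 8 [order #8] limit_sell(price=95, qty=3): fills=none; bids=[-] asks=[#8:3@95 #2:7@99 #6:4@102 #5:6@104 #7:8@105]

Answer: BIDS (highest first):
  (empty)
ASKS (lowest first):
  #8: 3@95
  #2: 7@99
  #6: 4@102
  #5: 6@104
  #7: 8@105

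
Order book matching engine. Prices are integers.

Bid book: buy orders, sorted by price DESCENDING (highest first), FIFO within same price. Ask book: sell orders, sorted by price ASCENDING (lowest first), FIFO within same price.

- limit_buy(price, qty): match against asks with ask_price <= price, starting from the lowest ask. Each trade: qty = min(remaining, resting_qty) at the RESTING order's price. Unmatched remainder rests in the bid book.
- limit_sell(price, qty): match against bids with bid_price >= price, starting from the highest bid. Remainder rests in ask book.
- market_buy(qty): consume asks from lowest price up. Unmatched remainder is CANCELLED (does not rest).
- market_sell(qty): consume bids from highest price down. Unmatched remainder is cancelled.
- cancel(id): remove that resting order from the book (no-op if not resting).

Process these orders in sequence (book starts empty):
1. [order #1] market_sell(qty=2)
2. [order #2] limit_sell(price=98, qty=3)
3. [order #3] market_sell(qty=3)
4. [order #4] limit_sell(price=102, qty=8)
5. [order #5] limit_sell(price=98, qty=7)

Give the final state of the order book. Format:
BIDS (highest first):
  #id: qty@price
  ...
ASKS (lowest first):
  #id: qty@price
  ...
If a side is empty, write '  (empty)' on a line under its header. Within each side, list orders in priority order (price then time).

Answer: BIDS (highest first):
  (empty)
ASKS (lowest first):
  #2: 3@98
  #5: 7@98
  #4: 8@102

Derivation:
After op 1 [order #1] market_sell(qty=2): fills=none; bids=[-] asks=[-]
After op 2 [order #2] limit_sell(price=98, qty=3): fills=none; bids=[-] asks=[#2:3@98]
After op 3 [order #3] market_sell(qty=3): fills=none; bids=[-] asks=[#2:3@98]
After op 4 [order #4] limit_sell(price=102, qty=8): fills=none; bids=[-] asks=[#2:3@98 #4:8@102]
After op 5 [order #5] limit_sell(price=98, qty=7): fills=none; bids=[-] asks=[#2:3@98 #5:7@98 #4:8@102]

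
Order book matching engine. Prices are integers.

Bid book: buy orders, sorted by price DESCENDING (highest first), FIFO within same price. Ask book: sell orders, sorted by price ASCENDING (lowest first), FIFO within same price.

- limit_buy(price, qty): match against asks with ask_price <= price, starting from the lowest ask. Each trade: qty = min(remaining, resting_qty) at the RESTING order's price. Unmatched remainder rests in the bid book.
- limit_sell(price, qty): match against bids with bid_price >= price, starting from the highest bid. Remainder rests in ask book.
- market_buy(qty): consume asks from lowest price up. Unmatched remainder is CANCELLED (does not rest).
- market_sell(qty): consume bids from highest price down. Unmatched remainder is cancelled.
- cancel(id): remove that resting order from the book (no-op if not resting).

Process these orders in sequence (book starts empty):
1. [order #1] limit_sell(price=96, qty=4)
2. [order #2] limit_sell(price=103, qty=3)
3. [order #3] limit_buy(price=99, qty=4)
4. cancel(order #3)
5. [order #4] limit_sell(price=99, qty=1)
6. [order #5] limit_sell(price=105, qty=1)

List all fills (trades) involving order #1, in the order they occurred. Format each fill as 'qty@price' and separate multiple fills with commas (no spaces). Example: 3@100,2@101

After op 1 [order #1] limit_sell(price=96, qty=4): fills=none; bids=[-] asks=[#1:4@96]
After op 2 [order #2] limit_sell(price=103, qty=3): fills=none; bids=[-] asks=[#1:4@96 #2:3@103]
After op 3 [order #3] limit_buy(price=99, qty=4): fills=#3x#1:4@96; bids=[-] asks=[#2:3@103]
After op 4 cancel(order #3): fills=none; bids=[-] asks=[#2:3@103]
After op 5 [order #4] limit_sell(price=99, qty=1): fills=none; bids=[-] asks=[#4:1@99 #2:3@103]
After op 6 [order #5] limit_sell(price=105, qty=1): fills=none; bids=[-] asks=[#4:1@99 #2:3@103 #5:1@105]

Answer: 4@96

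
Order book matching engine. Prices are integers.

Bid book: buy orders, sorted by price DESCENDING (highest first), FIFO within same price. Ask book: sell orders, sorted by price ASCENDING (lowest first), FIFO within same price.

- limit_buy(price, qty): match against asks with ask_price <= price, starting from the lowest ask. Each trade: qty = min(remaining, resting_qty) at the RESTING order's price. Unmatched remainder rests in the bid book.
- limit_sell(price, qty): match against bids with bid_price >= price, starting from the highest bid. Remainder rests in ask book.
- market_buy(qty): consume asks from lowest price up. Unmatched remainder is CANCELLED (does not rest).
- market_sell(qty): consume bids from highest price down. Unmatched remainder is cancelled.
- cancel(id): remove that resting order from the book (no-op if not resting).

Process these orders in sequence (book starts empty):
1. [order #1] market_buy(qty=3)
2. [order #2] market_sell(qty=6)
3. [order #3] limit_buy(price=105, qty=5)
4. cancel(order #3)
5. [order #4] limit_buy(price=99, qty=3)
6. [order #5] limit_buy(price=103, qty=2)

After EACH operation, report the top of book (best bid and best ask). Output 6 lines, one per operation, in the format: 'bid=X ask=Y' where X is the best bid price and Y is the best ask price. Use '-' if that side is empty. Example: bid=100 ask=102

After op 1 [order #1] market_buy(qty=3): fills=none; bids=[-] asks=[-]
After op 2 [order #2] market_sell(qty=6): fills=none; bids=[-] asks=[-]
After op 3 [order #3] limit_buy(price=105, qty=5): fills=none; bids=[#3:5@105] asks=[-]
After op 4 cancel(order #3): fills=none; bids=[-] asks=[-]
After op 5 [order #4] limit_buy(price=99, qty=3): fills=none; bids=[#4:3@99] asks=[-]
After op 6 [order #5] limit_buy(price=103, qty=2): fills=none; bids=[#5:2@103 #4:3@99] asks=[-]

Answer: bid=- ask=-
bid=- ask=-
bid=105 ask=-
bid=- ask=-
bid=99 ask=-
bid=103 ask=-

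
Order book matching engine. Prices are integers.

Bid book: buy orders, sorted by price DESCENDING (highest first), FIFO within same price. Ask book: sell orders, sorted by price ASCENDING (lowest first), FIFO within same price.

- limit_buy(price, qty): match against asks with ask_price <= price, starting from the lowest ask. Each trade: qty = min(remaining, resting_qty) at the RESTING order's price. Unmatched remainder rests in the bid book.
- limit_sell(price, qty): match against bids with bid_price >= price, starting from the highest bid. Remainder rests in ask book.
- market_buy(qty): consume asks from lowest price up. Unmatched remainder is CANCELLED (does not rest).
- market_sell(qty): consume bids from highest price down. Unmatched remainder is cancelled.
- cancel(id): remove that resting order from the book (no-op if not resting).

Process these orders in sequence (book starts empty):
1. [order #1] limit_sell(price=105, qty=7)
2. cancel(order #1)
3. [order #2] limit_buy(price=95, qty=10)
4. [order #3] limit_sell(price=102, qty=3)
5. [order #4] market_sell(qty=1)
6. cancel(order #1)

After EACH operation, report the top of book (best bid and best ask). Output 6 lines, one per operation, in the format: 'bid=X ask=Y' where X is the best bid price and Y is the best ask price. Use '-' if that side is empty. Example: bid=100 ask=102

After op 1 [order #1] limit_sell(price=105, qty=7): fills=none; bids=[-] asks=[#1:7@105]
After op 2 cancel(order #1): fills=none; bids=[-] asks=[-]
After op 3 [order #2] limit_buy(price=95, qty=10): fills=none; bids=[#2:10@95] asks=[-]
After op 4 [order #3] limit_sell(price=102, qty=3): fills=none; bids=[#2:10@95] asks=[#3:3@102]
After op 5 [order #4] market_sell(qty=1): fills=#2x#4:1@95; bids=[#2:9@95] asks=[#3:3@102]
After op 6 cancel(order #1): fills=none; bids=[#2:9@95] asks=[#3:3@102]

Answer: bid=- ask=105
bid=- ask=-
bid=95 ask=-
bid=95 ask=102
bid=95 ask=102
bid=95 ask=102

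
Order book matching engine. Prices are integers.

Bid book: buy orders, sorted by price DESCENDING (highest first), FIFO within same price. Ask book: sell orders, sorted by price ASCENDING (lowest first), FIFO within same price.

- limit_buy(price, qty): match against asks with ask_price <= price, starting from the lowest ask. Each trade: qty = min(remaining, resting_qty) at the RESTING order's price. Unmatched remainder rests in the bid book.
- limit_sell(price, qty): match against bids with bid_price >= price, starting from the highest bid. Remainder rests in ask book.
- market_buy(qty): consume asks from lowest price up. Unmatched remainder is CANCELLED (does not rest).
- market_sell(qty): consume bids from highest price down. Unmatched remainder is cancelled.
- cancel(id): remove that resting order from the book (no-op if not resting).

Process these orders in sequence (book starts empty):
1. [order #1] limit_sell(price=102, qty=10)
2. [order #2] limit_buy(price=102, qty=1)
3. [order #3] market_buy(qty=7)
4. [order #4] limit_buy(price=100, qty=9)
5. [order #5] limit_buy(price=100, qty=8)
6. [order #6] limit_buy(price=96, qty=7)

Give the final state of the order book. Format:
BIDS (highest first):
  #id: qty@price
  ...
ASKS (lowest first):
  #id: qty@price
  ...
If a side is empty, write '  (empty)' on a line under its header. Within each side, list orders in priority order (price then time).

After op 1 [order #1] limit_sell(price=102, qty=10): fills=none; bids=[-] asks=[#1:10@102]
After op 2 [order #2] limit_buy(price=102, qty=1): fills=#2x#1:1@102; bids=[-] asks=[#1:9@102]
After op 3 [order #3] market_buy(qty=7): fills=#3x#1:7@102; bids=[-] asks=[#1:2@102]
After op 4 [order #4] limit_buy(price=100, qty=9): fills=none; bids=[#4:9@100] asks=[#1:2@102]
After op 5 [order #5] limit_buy(price=100, qty=8): fills=none; bids=[#4:9@100 #5:8@100] asks=[#1:2@102]
After op 6 [order #6] limit_buy(price=96, qty=7): fills=none; bids=[#4:9@100 #5:8@100 #6:7@96] asks=[#1:2@102]

Answer: BIDS (highest first):
  #4: 9@100
  #5: 8@100
  #6: 7@96
ASKS (lowest first):
  #1: 2@102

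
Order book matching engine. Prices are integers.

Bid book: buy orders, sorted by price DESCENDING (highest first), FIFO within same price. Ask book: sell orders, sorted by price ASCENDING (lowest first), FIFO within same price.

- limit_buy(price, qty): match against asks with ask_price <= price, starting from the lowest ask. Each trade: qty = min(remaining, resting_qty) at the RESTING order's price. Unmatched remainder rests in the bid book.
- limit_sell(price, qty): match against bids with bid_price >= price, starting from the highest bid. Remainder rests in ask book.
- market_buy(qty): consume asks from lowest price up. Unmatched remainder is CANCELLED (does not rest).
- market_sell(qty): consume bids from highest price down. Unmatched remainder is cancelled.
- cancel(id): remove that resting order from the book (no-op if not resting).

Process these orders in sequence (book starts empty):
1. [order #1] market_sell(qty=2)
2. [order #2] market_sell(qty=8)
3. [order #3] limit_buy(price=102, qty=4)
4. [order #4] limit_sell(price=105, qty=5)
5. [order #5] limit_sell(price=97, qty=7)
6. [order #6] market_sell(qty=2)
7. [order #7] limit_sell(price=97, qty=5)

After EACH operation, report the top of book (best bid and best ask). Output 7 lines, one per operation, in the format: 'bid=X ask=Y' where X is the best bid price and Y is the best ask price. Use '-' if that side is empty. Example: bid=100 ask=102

Answer: bid=- ask=-
bid=- ask=-
bid=102 ask=-
bid=102 ask=105
bid=- ask=97
bid=- ask=97
bid=- ask=97

Derivation:
After op 1 [order #1] market_sell(qty=2): fills=none; bids=[-] asks=[-]
After op 2 [order #2] market_sell(qty=8): fills=none; bids=[-] asks=[-]
After op 3 [order #3] limit_buy(price=102, qty=4): fills=none; bids=[#3:4@102] asks=[-]
After op 4 [order #4] limit_sell(price=105, qty=5): fills=none; bids=[#3:4@102] asks=[#4:5@105]
After op 5 [order #5] limit_sell(price=97, qty=7): fills=#3x#5:4@102; bids=[-] asks=[#5:3@97 #4:5@105]
After op 6 [order #6] market_sell(qty=2): fills=none; bids=[-] asks=[#5:3@97 #4:5@105]
After op 7 [order #7] limit_sell(price=97, qty=5): fills=none; bids=[-] asks=[#5:3@97 #7:5@97 #4:5@105]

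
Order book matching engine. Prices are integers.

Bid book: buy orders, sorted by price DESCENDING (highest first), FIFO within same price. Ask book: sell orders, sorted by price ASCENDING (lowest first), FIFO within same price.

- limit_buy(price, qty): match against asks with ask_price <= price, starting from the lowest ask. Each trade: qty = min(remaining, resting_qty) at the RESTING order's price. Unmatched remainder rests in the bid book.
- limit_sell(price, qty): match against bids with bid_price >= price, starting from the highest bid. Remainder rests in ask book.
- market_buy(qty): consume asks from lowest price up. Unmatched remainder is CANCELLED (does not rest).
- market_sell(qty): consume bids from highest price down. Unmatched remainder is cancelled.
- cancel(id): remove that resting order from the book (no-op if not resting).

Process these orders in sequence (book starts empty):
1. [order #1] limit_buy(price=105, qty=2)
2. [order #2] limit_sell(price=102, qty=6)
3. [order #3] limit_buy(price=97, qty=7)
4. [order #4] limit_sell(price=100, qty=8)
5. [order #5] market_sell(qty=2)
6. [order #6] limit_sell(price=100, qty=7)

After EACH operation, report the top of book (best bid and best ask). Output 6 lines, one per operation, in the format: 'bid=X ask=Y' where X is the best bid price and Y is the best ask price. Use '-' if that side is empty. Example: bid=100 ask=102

Answer: bid=105 ask=-
bid=- ask=102
bid=97 ask=102
bid=97 ask=100
bid=97 ask=100
bid=97 ask=100

Derivation:
After op 1 [order #1] limit_buy(price=105, qty=2): fills=none; bids=[#1:2@105] asks=[-]
After op 2 [order #2] limit_sell(price=102, qty=6): fills=#1x#2:2@105; bids=[-] asks=[#2:4@102]
After op 3 [order #3] limit_buy(price=97, qty=7): fills=none; bids=[#3:7@97] asks=[#2:4@102]
After op 4 [order #4] limit_sell(price=100, qty=8): fills=none; bids=[#3:7@97] asks=[#4:8@100 #2:4@102]
After op 5 [order #5] market_sell(qty=2): fills=#3x#5:2@97; bids=[#3:5@97] asks=[#4:8@100 #2:4@102]
After op 6 [order #6] limit_sell(price=100, qty=7): fills=none; bids=[#3:5@97] asks=[#4:8@100 #6:7@100 #2:4@102]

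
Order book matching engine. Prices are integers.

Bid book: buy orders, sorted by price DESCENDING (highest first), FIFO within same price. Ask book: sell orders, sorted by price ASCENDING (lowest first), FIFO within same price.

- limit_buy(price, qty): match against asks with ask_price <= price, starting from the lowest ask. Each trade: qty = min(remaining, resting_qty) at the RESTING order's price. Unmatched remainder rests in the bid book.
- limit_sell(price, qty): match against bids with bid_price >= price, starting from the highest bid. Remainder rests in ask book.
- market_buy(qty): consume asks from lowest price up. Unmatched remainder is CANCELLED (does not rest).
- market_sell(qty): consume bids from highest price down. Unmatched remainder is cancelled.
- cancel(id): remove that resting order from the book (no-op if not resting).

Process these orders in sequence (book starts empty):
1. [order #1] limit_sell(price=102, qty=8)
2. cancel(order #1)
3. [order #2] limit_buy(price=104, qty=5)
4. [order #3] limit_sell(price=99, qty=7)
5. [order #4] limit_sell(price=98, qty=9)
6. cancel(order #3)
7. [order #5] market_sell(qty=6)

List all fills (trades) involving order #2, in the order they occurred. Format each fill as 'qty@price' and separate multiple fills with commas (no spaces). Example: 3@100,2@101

After op 1 [order #1] limit_sell(price=102, qty=8): fills=none; bids=[-] asks=[#1:8@102]
After op 2 cancel(order #1): fills=none; bids=[-] asks=[-]
After op 3 [order #2] limit_buy(price=104, qty=5): fills=none; bids=[#2:5@104] asks=[-]
After op 4 [order #3] limit_sell(price=99, qty=7): fills=#2x#3:5@104; bids=[-] asks=[#3:2@99]
After op 5 [order #4] limit_sell(price=98, qty=9): fills=none; bids=[-] asks=[#4:9@98 #3:2@99]
After op 6 cancel(order #3): fills=none; bids=[-] asks=[#4:9@98]
After op 7 [order #5] market_sell(qty=6): fills=none; bids=[-] asks=[#4:9@98]

Answer: 5@104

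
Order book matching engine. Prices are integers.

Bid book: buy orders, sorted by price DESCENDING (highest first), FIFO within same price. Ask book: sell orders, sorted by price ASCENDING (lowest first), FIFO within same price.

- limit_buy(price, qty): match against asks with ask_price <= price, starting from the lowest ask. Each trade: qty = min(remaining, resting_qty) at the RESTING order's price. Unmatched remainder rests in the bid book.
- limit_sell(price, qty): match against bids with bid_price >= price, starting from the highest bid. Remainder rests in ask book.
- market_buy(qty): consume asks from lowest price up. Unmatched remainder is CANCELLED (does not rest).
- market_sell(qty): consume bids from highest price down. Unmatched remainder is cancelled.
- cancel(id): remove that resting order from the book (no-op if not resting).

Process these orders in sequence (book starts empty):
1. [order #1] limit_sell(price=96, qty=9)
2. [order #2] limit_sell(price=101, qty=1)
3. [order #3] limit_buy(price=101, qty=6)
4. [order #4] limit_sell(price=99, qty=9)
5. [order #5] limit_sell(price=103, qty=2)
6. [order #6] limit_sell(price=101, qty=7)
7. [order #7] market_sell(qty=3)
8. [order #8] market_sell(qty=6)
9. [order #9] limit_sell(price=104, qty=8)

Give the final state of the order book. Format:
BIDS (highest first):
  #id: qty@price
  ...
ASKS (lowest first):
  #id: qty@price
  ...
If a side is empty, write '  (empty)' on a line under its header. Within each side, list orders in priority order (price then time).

Answer: BIDS (highest first):
  (empty)
ASKS (lowest first):
  #1: 3@96
  #4: 9@99
  #2: 1@101
  #6: 7@101
  #5: 2@103
  #9: 8@104

Derivation:
After op 1 [order #1] limit_sell(price=96, qty=9): fills=none; bids=[-] asks=[#1:9@96]
After op 2 [order #2] limit_sell(price=101, qty=1): fills=none; bids=[-] asks=[#1:9@96 #2:1@101]
After op 3 [order #3] limit_buy(price=101, qty=6): fills=#3x#1:6@96; bids=[-] asks=[#1:3@96 #2:1@101]
After op 4 [order #4] limit_sell(price=99, qty=9): fills=none; bids=[-] asks=[#1:3@96 #4:9@99 #2:1@101]
After op 5 [order #5] limit_sell(price=103, qty=2): fills=none; bids=[-] asks=[#1:3@96 #4:9@99 #2:1@101 #5:2@103]
After op 6 [order #6] limit_sell(price=101, qty=7): fills=none; bids=[-] asks=[#1:3@96 #4:9@99 #2:1@101 #6:7@101 #5:2@103]
After op 7 [order #7] market_sell(qty=3): fills=none; bids=[-] asks=[#1:3@96 #4:9@99 #2:1@101 #6:7@101 #5:2@103]
After op 8 [order #8] market_sell(qty=6): fills=none; bids=[-] asks=[#1:3@96 #4:9@99 #2:1@101 #6:7@101 #5:2@103]
After op 9 [order #9] limit_sell(price=104, qty=8): fills=none; bids=[-] asks=[#1:3@96 #4:9@99 #2:1@101 #6:7@101 #5:2@103 #9:8@104]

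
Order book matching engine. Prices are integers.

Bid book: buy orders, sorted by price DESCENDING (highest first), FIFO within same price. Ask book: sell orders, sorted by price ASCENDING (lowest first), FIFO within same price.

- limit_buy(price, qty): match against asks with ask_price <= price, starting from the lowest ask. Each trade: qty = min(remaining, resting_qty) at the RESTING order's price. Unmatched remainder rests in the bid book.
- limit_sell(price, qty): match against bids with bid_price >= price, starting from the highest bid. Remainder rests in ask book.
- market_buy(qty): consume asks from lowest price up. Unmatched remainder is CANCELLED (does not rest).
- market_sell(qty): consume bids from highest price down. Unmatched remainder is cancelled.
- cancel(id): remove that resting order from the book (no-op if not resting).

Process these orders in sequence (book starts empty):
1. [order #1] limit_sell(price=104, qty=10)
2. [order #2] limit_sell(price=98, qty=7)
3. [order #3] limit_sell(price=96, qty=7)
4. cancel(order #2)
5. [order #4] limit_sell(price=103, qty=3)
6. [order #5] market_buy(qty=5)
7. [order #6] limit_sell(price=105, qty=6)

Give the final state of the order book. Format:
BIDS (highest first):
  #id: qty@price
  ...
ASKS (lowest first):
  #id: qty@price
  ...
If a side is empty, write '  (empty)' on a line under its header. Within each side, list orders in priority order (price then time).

Answer: BIDS (highest first):
  (empty)
ASKS (lowest first):
  #3: 2@96
  #4: 3@103
  #1: 10@104
  #6: 6@105

Derivation:
After op 1 [order #1] limit_sell(price=104, qty=10): fills=none; bids=[-] asks=[#1:10@104]
After op 2 [order #2] limit_sell(price=98, qty=7): fills=none; bids=[-] asks=[#2:7@98 #1:10@104]
After op 3 [order #3] limit_sell(price=96, qty=7): fills=none; bids=[-] asks=[#3:7@96 #2:7@98 #1:10@104]
After op 4 cancel(order #2): fills=none; bids=[-] asks=[#3:7@96 #1:10@104]
After op 5 [order #4] limit_sell(price=103, qty=3): fills=none; bids=[-] asks=[#3:7@96 #4:3@103 #1:10@104]
After op 6 [order #5] market_buy(qty=5): fills=#5x#3:5@96; bids=[-] asks=[#3:2@96 #4:3@103 #1:10@104]
After op 7 [order #6] limit_sell(price=105, qty=6): fills=none; bids=[-] asks=[#3:2@96 #4:3@103 #1:10@104 #6:6@105]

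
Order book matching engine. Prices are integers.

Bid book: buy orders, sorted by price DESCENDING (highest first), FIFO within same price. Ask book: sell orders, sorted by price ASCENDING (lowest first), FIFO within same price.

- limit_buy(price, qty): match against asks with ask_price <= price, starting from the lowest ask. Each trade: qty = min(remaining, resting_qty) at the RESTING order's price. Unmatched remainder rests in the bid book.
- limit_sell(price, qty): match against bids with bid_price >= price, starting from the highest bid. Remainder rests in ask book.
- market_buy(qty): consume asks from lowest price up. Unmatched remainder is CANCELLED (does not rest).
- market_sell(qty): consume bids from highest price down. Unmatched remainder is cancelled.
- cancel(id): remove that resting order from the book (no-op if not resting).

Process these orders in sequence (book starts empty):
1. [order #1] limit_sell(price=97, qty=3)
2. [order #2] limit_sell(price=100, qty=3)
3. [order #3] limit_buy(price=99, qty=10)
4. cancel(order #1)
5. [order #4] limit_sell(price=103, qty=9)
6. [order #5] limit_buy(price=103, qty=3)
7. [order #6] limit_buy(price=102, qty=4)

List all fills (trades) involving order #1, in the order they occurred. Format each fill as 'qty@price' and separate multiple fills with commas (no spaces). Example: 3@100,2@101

After op 1 [order #1] limit_sell(price=97, qty=3): fills=none; bids=[-] asks=[#1:3@97]
After op 2 [order #2] limit_sell(price=100, qty=3): fills=none; bids=[-] asks=[#1:3@97 #2:3@100]
After op 3 [order #3] limit_buy(price=99, qty=10): fills=#3x#1:3@97; bids=[#3:7@99] asks=[#2:3@100]
After op 4 cancel(order #1): fills=none; bids=[#3:7@99] asks=[#2:3@100]
After op 5 [order #4] limit_sell(price=103, qty=9): fills=none; bids=[#3:7@99] asks=[#2:3@100 #4:9@103]
After op 6 [order #5] limit_buy(price=103, qty=3): fills=#5x#2:3@100; bids=[#3:7@99] asks=[#4:9@103]
After op 7 [order #6] limit_buy(price=102, qty=4): fills=none; bids=[#6:4@102 #3:7@99] asks=[#4:9@103]

Answer: 3@97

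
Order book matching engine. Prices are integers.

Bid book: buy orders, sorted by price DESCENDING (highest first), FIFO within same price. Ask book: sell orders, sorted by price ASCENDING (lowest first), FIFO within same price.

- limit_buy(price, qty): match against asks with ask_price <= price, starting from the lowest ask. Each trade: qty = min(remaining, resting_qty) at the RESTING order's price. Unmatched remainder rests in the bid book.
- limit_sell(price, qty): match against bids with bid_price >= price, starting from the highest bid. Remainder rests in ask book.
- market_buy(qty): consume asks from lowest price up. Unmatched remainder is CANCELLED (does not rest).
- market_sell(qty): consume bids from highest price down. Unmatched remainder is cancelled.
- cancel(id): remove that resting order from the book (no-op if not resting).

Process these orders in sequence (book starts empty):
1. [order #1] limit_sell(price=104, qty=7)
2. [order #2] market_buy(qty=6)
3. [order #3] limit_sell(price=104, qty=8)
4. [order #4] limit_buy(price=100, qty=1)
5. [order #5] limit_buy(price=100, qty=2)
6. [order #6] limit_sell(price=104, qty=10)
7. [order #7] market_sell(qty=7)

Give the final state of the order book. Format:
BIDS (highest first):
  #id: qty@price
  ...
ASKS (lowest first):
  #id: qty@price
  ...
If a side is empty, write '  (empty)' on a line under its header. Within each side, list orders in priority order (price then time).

After op 1 [order #1] limit_sell(price=104, qty=7): fills=none; bids=[-] asks=[#1:7@104]
After op 2 [order #2] market_buy(qty=6): fills=#2x#1:6@104; bids=[-] asks=[#1:1@104]
After op 3 [order #3] limit_sell(price=104, qty=8): fills=none; bids=[-] asks=[#1:1@104 #3:8@104]
After op 4 [order #4] limit_buy(price=100, qty=1): fills=none; bids=[#4:1@100] asks=[#1:1@104 #3:8@104]
After op 5 [order #5] limit_buy(price=100, qty=2): fills=none; bids=[#4:1@100 #5:2@100] asks=[#1:1@104 #3:8@104]
After op 6 [order #6] limit_sell(price=104, qty=10): fills=none; bids=[#4:1@100 #5:2@100] asks=[#1:1@104 #3:8@104 #6:10@104]
After op 7 [order #7] market_sell(qty=7): fills=#4x#7:1@100 #5x#7:2@100; bids=[-] asks=[#1:1@104 #3:8@104 #6:10@104]

Answer: BIDS (highest first):
  (empty)
ASKS (lowest first):
  #1: 1@104
  #3: 8@104
  #6: 10@104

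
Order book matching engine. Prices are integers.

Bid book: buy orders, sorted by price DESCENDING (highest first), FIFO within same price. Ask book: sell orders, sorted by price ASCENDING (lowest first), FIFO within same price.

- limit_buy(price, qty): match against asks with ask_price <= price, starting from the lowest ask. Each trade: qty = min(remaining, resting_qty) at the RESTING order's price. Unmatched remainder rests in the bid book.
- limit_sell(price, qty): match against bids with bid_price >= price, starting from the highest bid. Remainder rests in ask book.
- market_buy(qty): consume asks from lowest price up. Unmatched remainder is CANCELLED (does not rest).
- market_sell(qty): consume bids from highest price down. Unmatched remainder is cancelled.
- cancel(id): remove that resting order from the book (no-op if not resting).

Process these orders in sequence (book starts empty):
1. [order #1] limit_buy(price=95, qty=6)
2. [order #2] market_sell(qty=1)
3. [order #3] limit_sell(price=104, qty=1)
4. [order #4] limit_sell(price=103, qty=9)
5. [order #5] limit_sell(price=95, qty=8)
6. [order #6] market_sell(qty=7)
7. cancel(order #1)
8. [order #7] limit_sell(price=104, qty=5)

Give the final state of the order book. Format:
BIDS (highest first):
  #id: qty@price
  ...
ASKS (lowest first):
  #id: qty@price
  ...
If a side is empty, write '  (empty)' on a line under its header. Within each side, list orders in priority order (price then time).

After op 1 [order #1] limit_buy(price=95, qty=6): fills=none; bids=[#1:6@95] asks=[-]
After op 2 [order #2] market_sell(qty=1): fills=#1x#2:1@95; bids=[#1:5@95] asks=[-]
After op 3 [order #3] limit_sell(price=104, qty=1): fills=none; bids=[#1:5@95] asks=[#3:1@104]
After op 4 [order #4] limit_sell(price=103, qty=9): fills=none; bids=[#1:5@95] asks=[#4:9@103 #3:1@104]
After op 5 [order #5] limit_sell(price=95, qty=8): fills=#1x#5:5@95; bids=[-] asks=[#5:3@95 #4:9@103 #3:1@104]
After op 6 [order #6] market_sell(qty=7): fills=none; bids=[-] asks=[#5:3@95 #4:9@103 #3:1@104]
After op 7 cancel(order #1): fills=none; bids=[-] asks=[#5:3@95 #4:9@103 #3:1@104]
After op 8 [order #7] limit_sell(price=104, qty=5): fills=none; bids=[-] asks=[#5:3@95 #4:9@103 #3:1@104 #7:5@104]

Answer: BIDS (highest first):
  (empty)
ASKS (lowest first):
  #5: 3@95
  #4: 9@103
  #3: 1@104
  #7: 5@104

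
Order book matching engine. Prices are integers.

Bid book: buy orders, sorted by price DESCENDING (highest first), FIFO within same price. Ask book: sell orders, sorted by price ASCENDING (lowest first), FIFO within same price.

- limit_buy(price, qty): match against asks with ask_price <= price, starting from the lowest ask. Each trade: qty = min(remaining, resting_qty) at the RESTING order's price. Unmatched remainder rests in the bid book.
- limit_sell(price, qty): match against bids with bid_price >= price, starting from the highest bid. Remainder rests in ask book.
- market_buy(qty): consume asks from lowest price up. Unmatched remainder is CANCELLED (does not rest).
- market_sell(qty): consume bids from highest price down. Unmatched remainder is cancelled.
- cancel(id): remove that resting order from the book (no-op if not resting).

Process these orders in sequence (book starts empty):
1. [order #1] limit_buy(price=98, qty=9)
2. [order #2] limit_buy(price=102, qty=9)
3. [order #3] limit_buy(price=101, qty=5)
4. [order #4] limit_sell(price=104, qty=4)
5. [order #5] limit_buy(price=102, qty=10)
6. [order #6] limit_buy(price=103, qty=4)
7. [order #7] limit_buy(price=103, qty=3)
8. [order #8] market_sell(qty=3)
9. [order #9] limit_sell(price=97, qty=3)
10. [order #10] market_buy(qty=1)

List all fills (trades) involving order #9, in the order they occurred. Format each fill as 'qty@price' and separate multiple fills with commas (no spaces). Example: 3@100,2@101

Answer: 1@103,2@103

Derivation:
After op 1 [order #1] limit_buy(price=98, qty=9): fills=none; bids=[#1:9@98] asks=[-]
After op 2 [order #2] limit_buy(price=102, qty=9): fills=none; bids=[#2:9@102 #1:9@98] asks=[-]
After op 3 [order #3] limit_buy(price=101, qty=5): fills=none; bids=[#2:9@102 #3:5@101 #1:9@98] asks=[-]
After op 4 [order #4] limit_sell(price=104, qty=4): fills=none; bids=[#2:9@102 #3:5@101 #1:9@98] asks=[#4:4@104]
After op 5 [order #5] limit_buy(price=102, qty=10): fills=none; bids=[#2:9@102 #5:10@102 #3:5@101 #1:9@98] asks=[#4:4@104]
After op 6 [order #6] limit_buy(price=103, qty=4): fills=none; bids=[#6:4@103 #2:9@102 #5:10@102 #3:5@101 #1:9@98] asks=[#4:4@104]
After op 7 [order #7] limit_buy(price=103, qty=3): fills=none; bids=[#6:4@103 #7:3@103 #2:9@102 #5:10@102 #3:5@101 #1:9@98] asks=[#4:4@104]
After op 8 [order #8] market_sell(qty=3): fills=#6x#8:3@103; bids=[#6:1@103 #7:3@103 #2:9@102 #5:10@102 #3:5@101 #1:9@98] asks=[#4:4@104]
After op 9 [order #9] limit_sell(price=97, qty=3): fills=#6x#9:1@103 #7x#9:2@103; bids=[#7:1@103 #2:9@102 #5:10@102 #3:5@101 #1:9@98] asks=[#4:4@104]
After op 10 [order #10] market_buy(qty=1): fills=#10x#4:1@104; bids=[#7:1@103 #2:9@102 #5:10@102 #3:5@101 #1:9@98] asks=[#4:3@104]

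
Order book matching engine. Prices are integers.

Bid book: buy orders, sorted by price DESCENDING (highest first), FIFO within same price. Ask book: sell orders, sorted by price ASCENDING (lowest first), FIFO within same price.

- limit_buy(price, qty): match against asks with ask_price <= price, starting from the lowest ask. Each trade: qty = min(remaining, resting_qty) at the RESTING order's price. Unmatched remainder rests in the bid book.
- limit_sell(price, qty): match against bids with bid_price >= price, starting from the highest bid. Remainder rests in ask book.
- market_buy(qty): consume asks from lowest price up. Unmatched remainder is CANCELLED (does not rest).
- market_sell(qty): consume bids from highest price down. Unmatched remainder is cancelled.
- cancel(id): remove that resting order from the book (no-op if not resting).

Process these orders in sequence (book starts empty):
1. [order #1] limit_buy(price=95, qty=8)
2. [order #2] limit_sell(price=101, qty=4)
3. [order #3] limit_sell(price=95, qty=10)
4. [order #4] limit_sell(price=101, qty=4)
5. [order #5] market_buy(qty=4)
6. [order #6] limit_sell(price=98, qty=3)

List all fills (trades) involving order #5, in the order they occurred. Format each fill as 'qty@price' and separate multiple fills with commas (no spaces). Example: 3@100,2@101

Answer: 2@95,2@101

Derivation:
After op 1 [order #1] limit_buy(price=95, qty=8): fills=none; bids=[#1:8@95] asks=[-]
After op 2 [order #2] limit_sell(price=101, qty=4): fills=none; bids=[#1:8@95] asks=[#2:4@101]
After op 3 [order #3] limit_sell(price=95, qty=10): fills=#1x#3:8@95; bids=[-] asks=[#3:2@95 #2:4@101]
After op 4 [order #4] limit_sell(price=101, qty=4): fills=none; bids=[-] asks=[#3:2@95 #2:4@101 #4:4@101]
After op 5 [order #5] market_buy(qty=4): fills=#5x#3:2@95 #5x#2:2@101; bids=[-] asks=[#2:2@101 #4:4@101]
After op 6 [order #6] limit_sell(price=98, qty=3): fills=none; bids=[-] asks=[#6:3@98 #2:2@101 #4:4@101]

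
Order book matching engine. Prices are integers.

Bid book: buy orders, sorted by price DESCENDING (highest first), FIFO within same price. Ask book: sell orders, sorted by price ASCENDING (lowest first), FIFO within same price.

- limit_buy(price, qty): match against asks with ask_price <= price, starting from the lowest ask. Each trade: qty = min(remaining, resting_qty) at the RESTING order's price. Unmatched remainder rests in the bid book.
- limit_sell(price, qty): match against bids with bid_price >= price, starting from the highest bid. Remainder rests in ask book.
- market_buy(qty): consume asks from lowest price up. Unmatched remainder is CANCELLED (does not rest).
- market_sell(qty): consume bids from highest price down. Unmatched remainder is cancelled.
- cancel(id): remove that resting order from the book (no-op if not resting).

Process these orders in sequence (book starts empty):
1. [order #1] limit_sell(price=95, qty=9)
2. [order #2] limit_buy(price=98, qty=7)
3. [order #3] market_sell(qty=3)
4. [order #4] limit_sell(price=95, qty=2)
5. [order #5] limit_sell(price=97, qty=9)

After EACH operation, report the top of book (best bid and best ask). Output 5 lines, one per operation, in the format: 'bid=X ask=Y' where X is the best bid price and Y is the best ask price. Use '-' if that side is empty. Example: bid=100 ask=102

After op 1 [order #1] limit_sell(price=95, qty=9): fills=none; bids=[-] asks=[#1:9@95]
After op 2 [order #2] limit_buy(price=98, qty=7): fills=#2x#1:7@95; bids=[-] asks=[#1:2@95]
After op 3 [order #3] market_sell(qty=3): fills=none; bids=[-] asks=[#1:2@95]
After op 4 [order #4] limit_sell(price=95, qty=2): fills=none; bids=[-] asks=[#1:2@95 #4:2@95]
After op 5 [order #5] limit_sell(price=97, qty=9): fills=none; bids=[-] asks=[#1:2@95 #4:2@95 #5:9@97]

Answer: bid=- ask=95
bid=- ask=95
bid=- ask=95
bid=- ask=95
bid=- ask=95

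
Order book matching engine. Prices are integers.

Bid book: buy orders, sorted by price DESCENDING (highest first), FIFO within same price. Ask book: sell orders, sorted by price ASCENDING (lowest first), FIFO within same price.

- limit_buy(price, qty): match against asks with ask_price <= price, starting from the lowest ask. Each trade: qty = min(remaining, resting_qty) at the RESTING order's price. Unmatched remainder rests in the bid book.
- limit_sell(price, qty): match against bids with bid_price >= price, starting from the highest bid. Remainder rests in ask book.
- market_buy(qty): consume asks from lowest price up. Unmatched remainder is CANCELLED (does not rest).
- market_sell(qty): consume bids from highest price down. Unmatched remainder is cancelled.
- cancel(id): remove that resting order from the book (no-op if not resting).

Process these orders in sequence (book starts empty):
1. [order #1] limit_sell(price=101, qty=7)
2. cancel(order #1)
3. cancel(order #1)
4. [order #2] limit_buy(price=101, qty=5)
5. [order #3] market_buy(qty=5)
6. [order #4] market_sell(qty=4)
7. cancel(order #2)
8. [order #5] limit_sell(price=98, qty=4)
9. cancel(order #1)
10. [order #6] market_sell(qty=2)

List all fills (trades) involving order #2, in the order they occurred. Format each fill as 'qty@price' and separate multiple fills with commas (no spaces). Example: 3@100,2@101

After op 1 [order #1] limit_sell(price=101, qty=7): fills=none; bids=[-] asks=[#1:7@101]
After op 2 cancel(order #1): fills=none; bids=[-] asks=[-]
After op 3 cancel(order #1): fills=none; bids=[-] asks=[-]
After op 4 [order #2] limit_buy(price=101, qty=5): fills=none; bids=[#2:5@101] asks=[-]
After op 5 [order #3] market_buy(qty=5): fills=none; bids=[#2:5@101] asks=[-]
After op 6 [order #4] market_sell(qty=4): fills=#2x#4:4@101; bids=[#2:1@101] asks=[-]
After op 7 cancel(order #2): fills=none; bids=[-] asks=[-]
After op 8 [order #5] limit_sell(price=98, qty=4): fills=none; bids=[-] asks=[#5:4@98]
After op 9 cancel(order #1): fills=none; bids=[-] asks=[#5:4@98]
After op 10 [order #6] market_sell(qty=2): fills=none; bids=[-] asks=[#5:4@98]

Answer: 4@101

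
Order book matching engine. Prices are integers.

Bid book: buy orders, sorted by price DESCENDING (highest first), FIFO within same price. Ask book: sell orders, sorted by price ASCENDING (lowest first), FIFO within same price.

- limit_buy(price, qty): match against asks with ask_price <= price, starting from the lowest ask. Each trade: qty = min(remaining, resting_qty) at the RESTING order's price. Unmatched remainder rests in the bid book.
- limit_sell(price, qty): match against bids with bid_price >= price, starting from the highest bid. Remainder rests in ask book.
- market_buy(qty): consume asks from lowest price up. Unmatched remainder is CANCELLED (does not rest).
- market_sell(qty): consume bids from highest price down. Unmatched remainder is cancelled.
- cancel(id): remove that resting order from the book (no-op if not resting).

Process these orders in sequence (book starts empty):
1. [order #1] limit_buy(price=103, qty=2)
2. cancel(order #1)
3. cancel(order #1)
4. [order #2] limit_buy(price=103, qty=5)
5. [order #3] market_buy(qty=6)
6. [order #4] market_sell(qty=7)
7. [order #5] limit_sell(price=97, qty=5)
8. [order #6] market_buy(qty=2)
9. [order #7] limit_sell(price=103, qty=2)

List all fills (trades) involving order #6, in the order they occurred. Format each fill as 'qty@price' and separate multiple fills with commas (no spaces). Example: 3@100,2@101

Answer: 2@97

Derivation:
After op 1 [order #1] limit_buy(price=103, qty=2): fills=none; bids=[#1:2@103] asks=[-]
After op 2 cancel(order #1): fills=none; bids=[-] asks=[-]
After op 3 cancel(order #1): fills=none; bids=[-] asks=[-]
After op 4 [order #2] limit_buy(price=103, qty=5): fills=none; bids=[#2:5@103] asks=[-]
After op 5 [order #3] market_buy(qty=6): fills=none; bids=[#2:5@103] asks=[-]
After op 6 [order #4] market_sell(qty=7): fills=#2x#4:5@103; bids=[-] asks=[-]
After op 7 [order #5] limit_sell(price=97, qty=5): fills=none; bids=[-] asks=[#5:5@97]
After op 8 [order #6] market_buy(qty=2): fills=#6x#5:2@97; bids=[-] asks=[#5:3@97]
After op 9 [order #7] limit_sell(price=103, qty=2): fills=none; bids=[-] asks=[#5:3@97 #7:2@103]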